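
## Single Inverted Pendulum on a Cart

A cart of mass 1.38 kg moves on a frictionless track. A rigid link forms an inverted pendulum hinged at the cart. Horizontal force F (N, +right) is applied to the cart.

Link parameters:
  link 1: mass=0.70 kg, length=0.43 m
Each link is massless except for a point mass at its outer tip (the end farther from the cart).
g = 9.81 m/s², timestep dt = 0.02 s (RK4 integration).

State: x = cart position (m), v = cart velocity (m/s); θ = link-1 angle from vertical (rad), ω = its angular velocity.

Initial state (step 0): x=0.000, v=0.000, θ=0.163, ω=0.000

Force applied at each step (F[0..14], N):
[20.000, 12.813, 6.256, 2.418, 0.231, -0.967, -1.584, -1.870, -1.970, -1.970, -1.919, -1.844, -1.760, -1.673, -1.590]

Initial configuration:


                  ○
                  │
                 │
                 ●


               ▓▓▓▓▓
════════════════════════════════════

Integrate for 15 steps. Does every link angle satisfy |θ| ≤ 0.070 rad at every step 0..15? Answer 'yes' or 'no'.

apply F[0]=+20.000 → step 1: x=0.003, v=0.271, θ=0.158, ω=-0.548
apply F[1]=+12.813 → step 2: x=0.010, v=0.440, θ=0.143, ω=-0.869
apply F[2]=+6.256 → step 3: x=0.019, v=0.517, θ=0.125, ω=-0.985
apply F[3]=+2.418 → step 4: x=0.030, v=0.541, θ=0.105, ω=-0.989
apply F[4]=+0.231 → step 5: x=0.041, v=0.536, θ=0.086, ω=-0.932
apply F[5]=-0.967 → step 6: x=0.051, v=0.514, θ=0.068, ω=-0.848
apply F[6]=-1.584 → step 7: x=0.061, v=0.486, θ=0.052, ω=-0.754
apply F[7]=-1.870 → step 8: x=0.071, v=0.454, θ=0.038, ω=-0.660
apply F[8]=-1.970 → step 9: x=0.079, v=0.422, θ=0.026, ω=-0.572
apply F[9]=-1.970 → step 10: x=0.088, v=0.392, θ=0.015, ω=-0.492
apply F[10]=-1.919 → step 11: x=0.095, v=0.363, θ=0.006, ω=-0.420
apply F[11]=-1.844 → step 12: x=0.102, v=0.336, θ=-0.002, ω=-0.356
apply F[12]=-1.760 → step 13: x=0.109, v=0.311, θ=-0.008, ω=-0.300
apply F[13]=-1.673 → step 14: x=0.115, v=0.288, θ=-0.014, ω=-0.252
apply F[14]=-1.590 → step 15: x=0.120, v=0.267, θ=-0.018, ω=-0.209
Max |angle| over trajectory = 0.163 rad; bound = 0.070 → exceeded.

Answer: no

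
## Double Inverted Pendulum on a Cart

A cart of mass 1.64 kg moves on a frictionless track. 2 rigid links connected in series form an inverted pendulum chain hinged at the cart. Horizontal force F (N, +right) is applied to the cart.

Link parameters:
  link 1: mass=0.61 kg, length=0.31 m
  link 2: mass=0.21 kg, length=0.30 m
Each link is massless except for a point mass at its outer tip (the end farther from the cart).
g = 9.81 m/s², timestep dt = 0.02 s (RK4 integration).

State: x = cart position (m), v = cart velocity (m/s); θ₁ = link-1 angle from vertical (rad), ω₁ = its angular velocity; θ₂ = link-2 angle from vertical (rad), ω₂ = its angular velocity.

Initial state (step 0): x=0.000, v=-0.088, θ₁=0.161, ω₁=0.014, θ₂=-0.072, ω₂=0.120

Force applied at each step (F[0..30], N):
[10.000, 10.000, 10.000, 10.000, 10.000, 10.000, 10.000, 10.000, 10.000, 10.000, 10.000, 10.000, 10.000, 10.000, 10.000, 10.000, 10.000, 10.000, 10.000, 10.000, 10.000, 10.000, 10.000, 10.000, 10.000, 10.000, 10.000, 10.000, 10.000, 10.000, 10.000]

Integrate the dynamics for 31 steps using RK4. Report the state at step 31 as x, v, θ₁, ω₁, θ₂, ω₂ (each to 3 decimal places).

Answer: x=0.762, v=1.228, θ₁=-3.035, ω₁=-7.074, θ₂=-2.857, ω₂=-19.622

Derivation:
apply F[0]=+10.000 → step 1: x=-0.001, v=0.017, θ₁=0.159, ω₁=-0.169, θ₂=-0.072, ω₂=-0.093
apply F[1]=+10.000 → step 2: x=0.001, v=0.123, θ₁=0.154, ω₁=-0.356, θ₂=-0.076, ω₂=-0.304
apply F[2]=+10.000 → step 3: x=0.004, v=0.230, θ₁=0.145, ω₁=-0.552, θ₂=-0.084, ω₂=-0.513
apply F[3]=+10.000 → step 4: x=0.010, v=0.338, θ₁=0.132, ω₁=-0.760, θ₂=-0.096, ω₂=-0.718
apply F[4]=+10.000 → step 5: x=0.018, v=0.448, θ₁=0.115, ω₁=-0.985, θ₂=-0.113, ω₂=-0.920
apply F[5]=+10.000 → step 6: x=0.028, v=0.559, θ₁=0.093, ω₁=-1.232, θ₂=-0.133, ω₂=-1.115
apply F[6]=+10.000 → step 7: x=0.040, v=0.674, θ₁=0.065, ω₁=-1.507, θ₂=-0.157, ω₂=-1.302
apply F[7]=+10.000 → step 8: x=0.055, v=0.791, θ₁=0.032, ω₁=-1.814, θ₂=-0.185, ω₂=-1.476
apply F[8]=+10.000 → step 9: x=0.072, v=0.912, θ₁=-0.008, ω₁=-2.160, θ₂=-0.216, ω₂=-1.635
apply F[9]=+10.000 → step 10: x=0.091, v=1.037, θ₁=-0.055, ω₁=-2.550, θ₂=-0.250, ω₂=-1.771
apply F[10]=+10.000 → step 11: x=0.113, v=1.164, θ₁=-0.110, ω₁=-2.987, θ₂=-0.287, ω₂=-1.880
apply F[11]=+10.000 → step 12: x=0.138, v=1.293, θ₁=-0.174, ω₁=-3.473, θ₂=-0.325, ω₂=-1.957
apply F[12]=+10.000 → step 13: x=0.165, v=1.422, θ₁=-0.249, ω₁=-4.005, θ₂=-0.365, ω₂=-2.001
apply F[13]=+10.000 → step 14: x=0.195, v=1.549, θ₁=-0.335, ω₁=-4.575, θ₂=-0.405, ω₂=-2.015
apply F[14]=+10.000 → step 15: x=0.227, v=1.667, θ₁=-0.432, ω₁=-5.168, θ₂=-0.445, ω₂=-2.013
apply F[15]=+10.000 → step 16: x=0.261, v=1.773, θ₁=-0.542, ω₁=-5.764, θ₂=-0.486, ω₂=-2.020
apply F[16]=+10.000 → step 17: x=0.298, v=1.861, θ₁=-0.663, ω₁=-6.340, θ₂=-0.526, ω₂=-2.074
apply F[17]=+10.000 → step 18: x=0.336, v=1.925, θ₁=-0.795, ω₁=-6.878, θ₂=-0.569, ω₂=-2.214
apply F[18]=+10.000 → step 19: x=0.375, v=1.964, θ₁=-0.938, ω₁=-7.369, θ₂=-0.616, ω₂=-2.481
apply F[19]=+10.000 → step 20: x=0.414, v=1.975, θ₁=-1.089, ω₁=-7.814, θ₂=-0.669, ω₂=-2.907
apply F[20]=+10.000 → step 21: x=0.453, v=1.959, θ₁=-1.250, ω₁=-8.220, θ₂=-0.733, ω₂=-3.515
apply F[21]=+10.000 → step 22: x=0.492, v=1.916, θ₁=-1.418, ω₁=-8.593, θ₂=-0.811, ω₂=-4.323
apply F[22]=+10.000 → step 23: x=0.530, v=1.850, θ₁=-1.593, ω₁=-8.939, θ₂=-0.908, ω₂=-5.347
apply F[23]=+10.000 → step 24: x=0.566, v=1.761, θ₁=-1.775, ω₁=-9.250, θ₂=-1.027, ω₂=-6.601
apply F[24]=+10.000 → step 25: x=0.600, v=1.654, θ₁=-1.963, ω₁=-9.503, θ₂=-1.173, ω₂=-8.102
apply F[25]=+10.000 → step 26: x=0.632, v=1.535, θ₁=-2.155, ω₁=-9.652, θ₂=-1.353, ω₂=-9.857
apply F[26]=+10.000 → step 27: x=0.662, v=1.415, θ₁=-2.348, ω₁=-9.624, θ₂=-1.569, ω₂=-11.855
apply F[27]=+10.000 → step 28: x=0.689, v=1.307, θ₁=-2.538, ω₁=-9.333, θ₂=-1.828, ω₂=-14.036
apply F[28]=+10.000 → step 29: x=0.714, v=1.230, θ₁=-2.719, ω₁=-8.732, θ₂=-2.131, ω₂=-16.261
apply F[29]=+10.000 → step 30: x=0.738, v=1.198, θ₁=-2.886, ω₁=-7.892, θ₂=-2.477, ω₂=-18.266
apply F[30]=+10.000 → step 31: x=0.762, v=1.228, θ₁=-3.035, ω₁=-7.074, θ₂=-2.857, ω₂=-19.622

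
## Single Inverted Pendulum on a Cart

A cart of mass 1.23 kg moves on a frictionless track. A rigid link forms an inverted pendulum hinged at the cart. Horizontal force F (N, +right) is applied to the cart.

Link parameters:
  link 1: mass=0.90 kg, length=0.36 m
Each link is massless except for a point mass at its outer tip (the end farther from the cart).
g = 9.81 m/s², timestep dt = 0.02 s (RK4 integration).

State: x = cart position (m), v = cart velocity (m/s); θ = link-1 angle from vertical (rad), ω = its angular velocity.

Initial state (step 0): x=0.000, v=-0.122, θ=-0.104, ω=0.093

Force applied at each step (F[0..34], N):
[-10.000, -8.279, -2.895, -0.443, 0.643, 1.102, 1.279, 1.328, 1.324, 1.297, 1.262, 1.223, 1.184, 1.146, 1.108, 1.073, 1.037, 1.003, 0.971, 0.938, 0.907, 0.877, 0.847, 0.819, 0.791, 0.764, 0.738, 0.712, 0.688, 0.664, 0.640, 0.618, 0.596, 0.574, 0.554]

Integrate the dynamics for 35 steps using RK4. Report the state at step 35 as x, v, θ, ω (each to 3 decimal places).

Answer: x=-0.138, v=-0.036, θ=0.026, ω=-0.037

Derivation:
apply F[0]=-10.000 → step 1: x=-0.004, v=-0.269, θ=-0.099, ω=0.444
apply F[1]=-8.279 → step 2: x=-0.010, v=-0.390, θ=-0.087, ω=0.727
apply F[2]=-2.895 → step 3: x=-0.019, v=-0.425, θ=-0.072, ω=0.783
apply F[3]=-0.443 → step 4: x=-0.027, v=-0.424, θ=-0.057, ω=0.743
apply F[4]=+0.643 → step 5: x=-0.035, v=-0.406, θ=-0.043, ω=0.668
apply F[5]=+1.102 → step 6: x=-0.043, v=-0.383, θ=-0.030, ω=0.584
apply F[6]=+1.279 → step 7: x=-0.051, v=-0.359, θ=-0.019, ω=0.503
apply F[7]=+1.328 → step 8: x=-0.058, v=-0.335, θ=-0.010, ω=0.430
apply F[8]=+1.324 → step 9: x=-0.064, v=-0.313, θ=-0.002, ω=0.364
apply F[9]=+1.297 → step 10: x=-0.070, v=-0.292, θ=0.005, ω=0.307
apply F[10]=+1.262 → step 11: x=-0.076, v=-0.273, θ=0.010, ω=0.257
apply F[11]=+1.223 → step 12: x=-0.081, v=-0.255, θ=0.015, ω=0.214
apply F[12]=+1.184 → step 13: x=-0.086, v=-0.238, θ=0.019, ω=0.177
apply F[13]=+1.146 → step 14: x=-0.091, v=-0.222, θ=0.022, ω=0.145
apply F[14]=+1.108 → step 15: x=-0.095, v=-0.208, θ=0.025, ω=0.117
apply F[15]=+1.073 → step 16: x=-0.099, v=-0.194, θ=0.027, ω=0.093
apply F[16]=+1.037 → step 17: x=-0.103, v=-0.181, θ=0.029, ω=0.072
apply F[17]=+1.003 → step 18: x=-0.106, v=-0.169, θ=0.030, ω=0.054
apply F[18]=+0.971 → step 19: x=-0.109, v=-0.157, θ=0.031, ω=0.039
apply F[19]=+0.938 → step 20: x=-0.113, v=-0.147, θ=0.031, ω=0.026
apply F[20]=+0.907 → step 21: x=-0.115, v=-0.136, θ=0.032, ω=0.015
apply F[21]=+0.877 → step 22: x=-0.118, v=-0.127, θ=0.032, ω=0.005
apply F[22]=+0.847 → step 23: x=-0.120, v=-0.118, θ=0.032, ω=-0.003
apply F[23]=+0.819 → step 24: x=-0.123, v=-0.109, θ=0.032, ω=-0.009
apply F[24]=+0.791 → step 25: x=-0.125, v=-0.101, θ=0.032, ω=-0.015
apply F[25]=+0.764 → step 26: x=-0.127, v=-0.093, θ=0.031, ω=-0.020
apply F[26]=+0.738 → step 27: x=-0.128, v=-0.085, θ=0.031, ω=-0.024
apply F[27]=+0.712 → step 28: x=-0.130, v=-0.078, θ=0.030, ω=-0.027
apply F[28]=+0.688 → step 29: x=-0.132, v=-0.071, θ=0.030, ω=-0.030
apply F[29]=+0.664 → step 30: x=-0.133, v=-0.064, θ=0.029, ω=-0.032
apply F[30]=+0.640 → step 31: x=-0.134, v=-0.058, θ=0.028, ω=-0.034
apply F[31]=+0.618 → step 32: x=-0.135, v=-0.052, θ=0.028, ω=-0.035
apply F[32]=+0.596 → step 33: x=-0.136, v=-0.046, θ=0.027, ω=-0.036
apply F[33]=+0.574 → step 34: x=-0.137, v=-0.041, θ=0.026, ω=-0.037
apply F[34]=+0.554 → step 35: x=-0.138, v=-0.036, θ=0.026, ω=-0.037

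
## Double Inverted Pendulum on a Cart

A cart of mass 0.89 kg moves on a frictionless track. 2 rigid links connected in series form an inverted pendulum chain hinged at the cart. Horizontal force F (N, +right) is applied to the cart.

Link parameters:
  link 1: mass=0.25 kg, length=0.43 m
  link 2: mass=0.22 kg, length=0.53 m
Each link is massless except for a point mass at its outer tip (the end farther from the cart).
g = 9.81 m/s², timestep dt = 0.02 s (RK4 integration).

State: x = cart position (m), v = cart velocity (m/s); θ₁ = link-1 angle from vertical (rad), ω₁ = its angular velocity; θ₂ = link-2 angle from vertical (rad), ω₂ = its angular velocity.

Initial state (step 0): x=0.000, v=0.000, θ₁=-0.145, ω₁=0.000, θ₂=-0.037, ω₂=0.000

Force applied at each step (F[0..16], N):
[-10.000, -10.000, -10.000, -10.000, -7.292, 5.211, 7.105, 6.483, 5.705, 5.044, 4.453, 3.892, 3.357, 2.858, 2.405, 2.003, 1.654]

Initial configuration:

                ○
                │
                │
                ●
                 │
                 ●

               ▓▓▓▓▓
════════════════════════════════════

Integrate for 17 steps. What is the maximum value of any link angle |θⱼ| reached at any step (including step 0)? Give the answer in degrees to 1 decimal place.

apply F[0]=-10.000 → step 1: x=-0.002, v=-0.208, θ₁=-0.141, ω₁=0.365, θ₂=-0.036, ω₂=0.084
apply F[1]=-10.000 → step 2: x=-0.008, v=-0.417, θ₁=-0.130, ω₁=0.740, θ₂=-0.034, ω₂=0.162
apply F[2]=-10.000 → step 3: x=-0.019, v=-0.628, θ₁=-0.112, ω₁=1.133, θ₂=-0.030, ω₂=0.229
apply F[3]=-10.000 → step 4: x=-0.033, v=-0.843, θ₁=-0.085, ω₁=1.555, θ₂=-0.025, ω₂=0.280
apply F[4]=-7.292 → step 5: x=-0.052, v=-1.000, θ₁=-0.051, ω₁=1.872, θ₂=-0.019, ω₂=0.310
apply F[5]=+5.211 → step 6: x=-0.071, v=-0.880, θ₁=-0.016, ω₁=1.572, θ₂=-0.012, ω₂=0.320
apply F[6]=+7.105 → step 7: x=-0.087, v=-0.720, θ₁=0.011, ω₁=1.202, θ₂=-0.006, ω₂=0.315
apply F[7]=+6.483 → step 8: x=-0.100, v=-0.577, θ₁=0.032, ω₁=0.889, θ₂=0.000, ω₂=0.298
apply F[8]=+5.705 → step 9: x=-0.110, v=-0.453, θ₁=0.048, ω₁=0.634, θ₂=0.006, ω₂=0.273
apply F[9]=+5.044 → step 10: x=-0.118, v=-0.345, θ₁=0.058, ω₁=0.426, θ₂=0.011, ω₂=0.241
apply F[10]=+4.453 → step 11: x=-0.124, v=-0.251, θ₁=0.065, ω₁=0.257, θ₂=0.016, ω₂=0.207
apply F[11]=+3.892 → step 12: x=-0.128, v=-0.171, θ₁=0.069, ω₁=0.121, θ₂=0.019, ω₂=0.171
apply F[12]=+3.357 → step 13: x=-0.131, v=-0.103, θ₁=0.070, ω₁=0.015, θ₂=0.022, ω₂=0.137
apply F[13]=+2.858 → step 14: x=-0.132, v=-0.046, θ₁=0.070, ω₁=-0.066, θ₂=0.025, ω₂=0.104
apply F[14]=+2.405 → step 15: x=-0.133, v=0.001, θ₁=0.068, ω₁=-0.126, θ₂=0.027, ω₂=0.074
apply F[15]=+2.003 → step 16: x=-0.132, v=0.039, θ₁=0.065, ω₁=-0.168, θ₂=0.028, ω₂=0.047
apply F[16]=+1.654 → step 17: x=-0.131, v=0.070, θ₁=0.061, ω₁=-0.197, θ₂=0.028, ω₂=0.022
Max |angle| over trajectory = 0.145 rad = 8.3°.

Answer: 8.3°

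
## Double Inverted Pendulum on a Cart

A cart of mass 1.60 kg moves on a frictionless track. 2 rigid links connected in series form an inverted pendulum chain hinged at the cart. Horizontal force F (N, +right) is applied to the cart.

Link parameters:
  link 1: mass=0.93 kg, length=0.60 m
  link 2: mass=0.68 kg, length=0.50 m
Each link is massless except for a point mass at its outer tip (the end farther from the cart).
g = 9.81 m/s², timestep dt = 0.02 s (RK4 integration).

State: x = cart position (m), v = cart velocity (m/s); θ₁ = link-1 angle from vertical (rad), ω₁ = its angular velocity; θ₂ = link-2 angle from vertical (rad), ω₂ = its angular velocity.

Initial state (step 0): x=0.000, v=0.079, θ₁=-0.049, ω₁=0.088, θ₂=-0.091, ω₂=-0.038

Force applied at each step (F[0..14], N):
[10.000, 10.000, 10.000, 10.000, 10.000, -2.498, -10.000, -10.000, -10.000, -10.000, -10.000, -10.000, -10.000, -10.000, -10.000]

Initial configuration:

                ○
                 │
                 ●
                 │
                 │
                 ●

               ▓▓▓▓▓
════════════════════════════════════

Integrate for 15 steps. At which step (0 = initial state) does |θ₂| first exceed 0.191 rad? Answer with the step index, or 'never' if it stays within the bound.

apply F[0]=+10.000 → step 1: x=0.003, v=0.213, θ₁=-0.050, ω₁=-0.142, θ₂=-0.092, ω₂=-0.066
apply F[1]=+10.000 → step 2: x=0.009, v=0.348, θ₁=-0.055, ω₁=-0.374, θ₂=-0.094, ω₂=-0.093
apply F[2]=+10.000 → step 3: x=0.017, v=0.484, θ₁=-0.065, ω₁=-0.611, θ₂=-0.096, ω₂=-0.115
apply F[3]=+10.000 → step 4: x=0.028, v=0.622, θ₁=-0.079, ω₁=-0.858, θ₂=-0.098, ω₂=-0.131
apply F[4]=+10.000 → step 5: x=0.042, v=0.762, θ₁=-0.099, ω₁=-1.118, θ₂=-0.101, ω₂=-0.138
apply F[5]=-2.498 → step 6: x=0.057, v=0.751, θ₁=-0.121, ω₁=-1.137, θ₂=-0.104, ω₂=-0.133
apply F[6]=-10.000 → step 7: x=0.071, v=0.652, θ₁=-0.143, ω₁=-1.022, θ₂=-0.106, ω₂=-0.114
apply F[7]=-10.000 → step 8: x=0.083, v=0.557, θ₁=-0.162, ω₁=-0.927, θ₂=-0.108, ω₂=-0.083
apply F[8]=-10.000 → step 9: x=0.093, v=0.466, θ₁=-0.180, ω₁=-0.849, θ₂=-0.109, ω₂=-0.040
apply F[9]=-10.000 → step 10: x=0.102, v=0.379, θ₁=-0.197, ω₁=-0.786, θ₂=-0.110, ω₂=0.015
apply F[10]=-10.000 → step 11: x=0.108, v=0.295, θ₁=-0.212, ω₁=-0.738, θ₂=-0.109, ω₂=0.081
apply F[11]=-10.000 → step 12: x=0.113, v=0.214, θ₁=-0.226, ω₁=-0.705, θ₂=-0.106, ω₂=0.158
apply F[12]=-10.000 → step 13: x=0.117, v=0.135, θ₁=-0.240, ω₁=-0.684, θ₂=-0.102, ω₂=0.247
apply F[13]=-10.000 → step 14: x=0.119, v=0.059, θ₁=-0.254, ω₁=-0.677, θ₂=-0.096, ω₂=0.349
apply F[14]=-10.000 → step 15: x=0.119, v=-0.014, θ₁=-0.267, ω₁=-0.682, θ₂=-0.088, ω₂=0.463
max |θ₂| = 0.110 ≤ 0.191 over all 16 states.

Answer: never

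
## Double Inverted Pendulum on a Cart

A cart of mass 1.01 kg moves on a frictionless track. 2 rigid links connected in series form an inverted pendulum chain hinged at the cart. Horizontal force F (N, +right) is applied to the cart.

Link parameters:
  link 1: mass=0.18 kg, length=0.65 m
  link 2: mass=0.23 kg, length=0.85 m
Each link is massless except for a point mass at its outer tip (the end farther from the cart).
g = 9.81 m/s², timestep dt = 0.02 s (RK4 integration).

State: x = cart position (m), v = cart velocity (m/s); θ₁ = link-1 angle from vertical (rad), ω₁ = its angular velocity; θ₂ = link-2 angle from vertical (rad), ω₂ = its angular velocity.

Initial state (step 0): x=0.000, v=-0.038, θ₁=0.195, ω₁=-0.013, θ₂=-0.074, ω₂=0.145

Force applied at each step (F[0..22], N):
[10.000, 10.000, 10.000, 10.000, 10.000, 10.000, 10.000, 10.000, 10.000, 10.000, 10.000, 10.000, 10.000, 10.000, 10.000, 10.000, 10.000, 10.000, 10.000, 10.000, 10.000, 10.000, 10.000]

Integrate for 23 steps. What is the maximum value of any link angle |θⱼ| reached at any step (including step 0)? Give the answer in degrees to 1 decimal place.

apply F[0]=+10.000 → step 1: x=0.001, v=0.144, θ₁=0.194, ω₁=-0.124, θ₂=-0.073, ω₂=-0.003
apply F[1]=+10.000 → step 2: x=0.006, v=0.326, θ₁=0.190, ω₁=-0.238, θ₂=-0.074, ω₂=-0.149
apply F[2]=+10.000 → step 3: x=0.014, v=0.508, θ₁=0.184, ω₁=-0.355, θ₂=-0.079, ω₂=-0.294
apply F[3]=+10.000 → step 4: x=0.026, v=0.691, θ₁=0.176, ω₁=-0.478, θ₂=-0.086, ω₂=-0.436
apply F[4]=+10.000 → step 5: x=0.042, v=0.875, θ₁=0.165, ω₁=-0.608, θ₂=-0.096, ω₂=-0.575
apply F[5]=+10.000 → step 6: x=0.061, v=1.061, θ₁=0.151, ω₁=-0.748, θ₂=-0.109, ω₂=-0.711
apply F[6]=+10.000 → step 7: x=0.084, v=1.248, θ₁=0.135, ω₁=-0.898, θ₂=-0.124, ω₂=-0.842
apply F[7]=+10.000 → step 8: x=0.111, v=1.436, θ₁=0.115, ω₁=-1.063, θ₂=-0.142, ω₂=-0.967
apply F[8]=+10.000 → step 9: x=0.142, v=1.627, θ₁=0.092, ω₁=-1.243, θ₂=-0.163, ω₂=-1.086
apply F[9]=+10.000 → step 10: x=0.176, v=1.820, θ₁=0.066, ω₁=-1.442, θ₂=-0.186, ω₂=-1.195
apply F[10]=+10.000 → step 11: x=0.214, v=2.015, θ₁=0.035, ω₁=-1.663, θ₂=-0.211, ω₂=-1.293
apply F[11]=+10.000 → step 12: x=0.257, v=2.212, θ₁=-0.001, ω₁=-1.907, θ₂=-0.237, ω₂=-1.377
apply F[12]=+10.000 → step 13: x=0.303, v=2.411, θ₁=-0.042, ω₁=-2.177, θ₂=-0.266, ω₂=-1.446
apply F[13]=+10.000 → step 14: x=0.353, v=2.611, θ₁=-0.088, ω₁=-2.475, θ₂=-0.295, ω₂=-1.496
apply F[14]=+10.000 → step 15: x=0.407, v=2.812, θ₁=-0.141, ω₁=-2.801, θ₂=-0.325, ω₂=-1.526
apply F[15]=+10.000 → step 16: x=0.466, v=3.011, θ₁=-0.201, ω₁=-3.153, θ₂=-0.356, ω₂=-1.536
apply F[16]=+10.000 → step 17: x=0.528, v=3.207, θ₁=-0.267, ω₁=-3.526, θ₂=-0.387, ω₂=-1.528
apply F[17]=+10.000 → step 18: x=0.594, v=3.396, θ₁=-0.342, ω₁=-3.910, θ₂=-0.417, ω₂=-1.511
apply F[18]=+10.000 → step 19: x=0.664, v=3.575, θ₁=-0.424, ω₁=-4.292, θ₂=-0.447, ω₂=-1.494
apply F[19]=+10.000 → step 20: x=0.737, v=3.740, θ₁=-0.513, ω₁=-4.652, θ₂=-0.477, ω₂=-1.498
apply F[20]=+10.000 → step 21: x=0.813, v=3.888, θ₁=-0.610, ω₁=-4.970, θ₂=-0.507, ω₂=-1.542
apply F[21]=+10.000 → step 22: x=0.892, v=4.016, θ₁=-0.712, ω₁=-5.231, θ₂=-0.539, ω₂=-1.645
apply F[22]=+10.000 → step 23: x=0.974, v=4.125, θ₁=-0.818, ω₁=-5.427, θ₂=-0.574, ω₂=-1.820
Max |angle| over trajectory = 0.818 rad = 46.9°.

Answer: 46.9°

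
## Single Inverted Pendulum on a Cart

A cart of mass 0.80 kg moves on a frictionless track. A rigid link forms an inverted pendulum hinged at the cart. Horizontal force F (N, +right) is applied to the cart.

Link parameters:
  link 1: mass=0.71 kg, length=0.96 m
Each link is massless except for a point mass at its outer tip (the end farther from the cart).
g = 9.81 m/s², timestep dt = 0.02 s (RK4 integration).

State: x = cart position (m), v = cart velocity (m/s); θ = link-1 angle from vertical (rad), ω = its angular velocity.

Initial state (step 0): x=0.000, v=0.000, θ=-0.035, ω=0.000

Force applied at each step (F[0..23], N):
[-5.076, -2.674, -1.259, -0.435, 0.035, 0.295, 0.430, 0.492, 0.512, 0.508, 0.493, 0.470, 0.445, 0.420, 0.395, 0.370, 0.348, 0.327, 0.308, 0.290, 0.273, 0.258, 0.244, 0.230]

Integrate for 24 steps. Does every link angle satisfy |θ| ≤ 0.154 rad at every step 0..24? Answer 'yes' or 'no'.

apply F[0]=-5.076 → step 1: x=-0.001, v=-0.121, θ=-0.034, ω=0.119
apply F[1]=-2.674 → step 2: x=-0.004, v=-0.182, θ=-0.031, ω=0.176
apply F[2]=-1.259 → step 3: x=-0.008, v=-0.208, θ=-0.027, ω=0.197
apply F[3]=-0.435 → step 4: x=-0.012, v=-0.215, θ=-0.023, ω=0.199
apply F[4]=+0.035 → step 5: x=-0.017, v=-0.210, θ=-0.019, ω=0.190
apply F[5]=+0.295 → step 6: x=-0.021, v=-0.200, θ=-0.016, ω=0.175
apply F[6]=+0.430 → step 7: x=-0.025, v=-0.187, θ=-0.012, ω=0.159
apply F[7]=+0.492 → step 8: x=-0.028, v=-0.173, θ=-0.009, ω=0.142
apply F[8]=+0.512 → step 9: x=-0.031, v=-0.158, θ=-0.007, ω=0.125
apply F[9]=+0.508 → step 10: x=-0.035, v=-0.145, θ=-0.004, ω=0.110
apply F[10]=+0.493 → step 11: x=-0.037, v=-0.132, θ=-0.002, ω=0.096
apply F[11]=+0.470 → step 12: x=-0.040, v=-0.120, θ=-0.000, ω=0.083
apply F[12]=+0.445 → step 13: x=-0.042, v=-0.109, θ=0.001, ω=0.072
apply F[13]=+0.420 → step 14: x=-0.044, v=-0.099, θ=0.002, ω=0.062
apply F[14]=+0.395 → step 15: x=-0.046, v=-0.089, θ=0.004, ω=0.053
apply F[15]=+0.370 → step 16: x=-0.048, v=-0.081, θ=0.005, ω=0.044
apply F[16]=+0.348 → step 17: x=-0.049, v=-0.073, θ=0.005, ω=0.037
apply F[17]=+0.327 → step 18: x=-0.051, v=-0.066, θ=0.006, ω=0.031
apply F[18]=+0.308 → step 19: x=-0.052, v=-0.059, θ=0.007, ω=0.025
apply F[19]=+0.290 → step 20: x=-0.053, v=-0.053, θ=0.007, ω=0.021
apply F[20]=+0.273 → step 21: x=-0.054, v=-0.048, θ=0.007, ω=0.016
apply F[21]=+0.258 → step 22: x=-0.055, v=-0.042, θ=0.008, ω=0.012
apply F[22]=+0.244 → step 23: x=-0.056, v=-0.038, θ=0.008, ω=0.009
apply F[23]=+0.230 → step 24: x=-0.056, v=-0.033, θ=0.008, ω=0.006
Max |angle| over trajectory = 0.035 rad; bound = 0.154 → within bound.

Answer: yes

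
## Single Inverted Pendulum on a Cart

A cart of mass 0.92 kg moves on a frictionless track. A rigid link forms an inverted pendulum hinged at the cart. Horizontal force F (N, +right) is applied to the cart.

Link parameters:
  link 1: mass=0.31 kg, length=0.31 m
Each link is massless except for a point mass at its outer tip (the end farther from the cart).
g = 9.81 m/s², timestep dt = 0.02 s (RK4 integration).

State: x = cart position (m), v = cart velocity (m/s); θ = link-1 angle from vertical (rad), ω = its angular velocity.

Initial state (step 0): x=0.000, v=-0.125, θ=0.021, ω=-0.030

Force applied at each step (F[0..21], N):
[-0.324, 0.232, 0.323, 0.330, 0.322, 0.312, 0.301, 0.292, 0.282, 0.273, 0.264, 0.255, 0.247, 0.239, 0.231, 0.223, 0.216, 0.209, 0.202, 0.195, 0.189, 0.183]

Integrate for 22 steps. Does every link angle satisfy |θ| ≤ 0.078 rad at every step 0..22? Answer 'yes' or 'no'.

apply F[0]=-0.324 → step 1: x=-0.003, v=-0.133, θ=0.021, ω=0.010
apply F[1]=+0.232 → step 2: x=-0.005, v=-0.130, θ=0.021, ω=0.012
apply F[2]=+0.323 → step 3: x=-0.008, v=-0.124, θ=0.021, ω=0.007
apply F[3]=+0.330 → step 4: x=-0.010, v=-0.118, θ=0.021, ω=0.002
apply F[4]=+0.322 → step 5: x=-0.012, v=-0.113, θ=0.021, ω=-0.003
apply F[5]=+0.312 → step 6: x=-0.015, v=-0.107, θ=0.021, ω=-0.007
apply F[6]=+0.301 → step 7: x=-0.017, v=-0.102, θ=0.021, ω=-0.010
apply F[7]=+0.292 → step 8: x=-0.019, v=-0.097, θ=0.021, ω=-0.013
apply F[8]=+0.282 → step 9: x=-0.021, v=-0.093, θ=0.021, ω=-0.015
apply F[9]=+0.273 → step 10: x=-0.022, v=-0.088, θ=0.020, ω=-0.017
apply F[10]=+0.264 → step 11: x=-0.024, v=-0.084, θ=0.020, ω=-0.018
apply F[11]=+0.255 → step 12: x=-0.026, v=-0.079, θ=0.019, ω=-0.020
apply F[12]=+0.247 → step 13: x=-0.027, v=-0.075, θ=0.019, ω=-0.021
apply F[13]=+0.239 → step 14: x=-0.029, v=-0.071, θ=0.019, ω=-0.021
apply F[14]=+0.231 → step 15: x=-0.030, v=-0.067, θ=0.018, ω=-0.022
apply F[15]=+0.223 → step 16: x=-0.032, v=-0.064, θ=0.018, ω=-0.022
apply F[16]=+0.216 → step 17: x=-0.033, v=-0.060, θ=0.017, ω=-0.023
apply F[17]=+0.209 → step 18: x=-0.034, v=-0.057, θ=0.017, ω=-0.023
apply F[18]=+0.202 → step 19: x=-0.035, v=-0.054, θ=0.016, ω=-0.023
apply F[19]=+0.195 → step 20: x=-0.036, v=-0.050, θ=0.016, ω=-0.023
apply F[20]=+0.189 → step 21: x=-0.037, v=-0.047, θ=0.016, ω=-0.023
apply F[21]=+0.183 → step 22: x=-0.038, v=-0.044, θ=0.015, ω=-0.022
Max |angle| over trajectory = 0.021 rad; bound = 0.078 → within bound.

Answer: yes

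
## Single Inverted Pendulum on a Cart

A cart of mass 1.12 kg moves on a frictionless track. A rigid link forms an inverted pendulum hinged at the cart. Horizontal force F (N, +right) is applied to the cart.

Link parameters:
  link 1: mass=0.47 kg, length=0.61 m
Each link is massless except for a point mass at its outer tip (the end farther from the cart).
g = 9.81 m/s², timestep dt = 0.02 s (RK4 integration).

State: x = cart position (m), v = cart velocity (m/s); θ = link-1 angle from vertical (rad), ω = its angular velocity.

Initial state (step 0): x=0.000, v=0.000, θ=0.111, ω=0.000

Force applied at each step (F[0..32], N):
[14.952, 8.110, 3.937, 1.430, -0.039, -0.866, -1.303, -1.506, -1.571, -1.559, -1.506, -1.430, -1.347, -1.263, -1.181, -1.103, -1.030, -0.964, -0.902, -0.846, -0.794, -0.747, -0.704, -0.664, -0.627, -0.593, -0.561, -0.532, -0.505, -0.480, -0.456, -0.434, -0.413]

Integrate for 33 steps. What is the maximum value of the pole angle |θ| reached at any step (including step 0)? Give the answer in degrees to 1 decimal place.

apply F[0]=+14.952 → step 1: x=0.003, v=0.257, θ=0.107, ω=-0.383
apply F[1]=+8.110 → step 2: x=0.009, v=0.393, θ=0.098, ω=-0.572
apply F[2]=+3.937 → step 3: x=0.018, v=0.455, θ=0.085, ω=-0.645
apply F[3]=+1.430 → step 4: x=0.027, v=0.475, θ=0.073, ω=-0.651
apply F[4]=-0.039 → step 5: x=0.036, v=0.469, θ=0.060, ω=-0.620
apply F[5]=-0.866 → step 6: x=0.045, v=0.449, θ=0.048, ω=-0.570
apply F[6]=-1.303 → step 7: x=0.054, v=0.422, θ=0.037, ω=-0.513
apply F[7]=-1.506 → step 8: x=0.062, v=0.393, θ=0.027, ω=-0.454
apply F[8]=-1.571 → step 9: x=0.070, v=0.363, θ=0.019, ω=-0.398
apply F[9]=-1.559 → step 10: x=0.077, v=0.334, θ=0.012, ω=-0.345
apply F[10]=-1.506 → step 11: x=0.083, v=0.306, θ=0.005, ω=-0.297
apply F[11]=-1.430 → step 12: x=0.089, v=0.280, θ=-0.000, ω=-0.254
apply F[12]=-1.347 → step 13: x=0.094, v=0.257, θ=-0.005, ω=-0.216
apply F[13]=-1.263 → step 14: x=0.099, v=0.235, θ=-0.009, ω=-0.183
apply F[14]=-1.181 → step 15: x=0.104, v=0.214, θ=-0.012, ω=-0.153
apply F[15]=-1.103 → step 16: x=0.108, v=0.196, θ=-0.015, ω=-0.127
apply F[16]=-1.030 → step 17: x=0.112, v=0.179, θ=-0.018, ω=-0.104
apply F[17]=-0.964 → step 18: x=0.115, v=0.163, θ=-0.019, ω=-0.085
apply F[18]=-0.902 → step 19: x=0.118, v=0.149, θ=-0.021, ω=-0.068
apply F[19]=-0.846 → step 20: x=0.121, v=0.135, θ=-0.022, ω=-0.053
apply F[20]=-0.794 → step 21: x=0.124, v=0.123, θ=-0.023, ω=-0.040
apply F[21]=-0.747 → step 22: x=0.126, v=0.112, θ=-0.024, ω=-0.029
apply F[22]=-0.704 → step 23: x=0.128, v=0.101, θ=-0.024, ω=-0.019
apply F[23]=-0.664 → step 24: x=0.130, v=0.091, θ=-0.025, ω=-0.011
apply F[24]=-0.627 → step 25: x=0.132, v=0.082, θ=-0.025, ω=-0.004
apply F[25]=-0.593 → step 26: x=0.133, v=0.074, θ=-0.025, ω=0.002
apply F[26]=-0.561 → step 27: x=0.135, v=0.066, θ=-0.025, ω=0.008
apply F[27]=-0.532 → step 28: x=0.136, v=0.058, θ=-0.024, ω=0.012
apply F[28]=-0.505 → step 29: x=0.137, v=0.051, θ=-0.024, ω=0.016
apply F[29]=-0.480 → step 30: x=0.138, v=0.044, θ=-0.024, ω=0.019
apply F[30]=-0.456 → step 31: x=0.139, v=0.038, θ=-0.023, ω=0.021
apply F[31]=-0.434 → step 32: x=0.140, v=0.032, θ=-0.023, ω=0.023
apply F[32]=-0.413 → step 33: x=0.140, v=0.027, θ=-0.022, ω=0.025
Max |angle| over trajectory = 0.111 rad = 6.4°.

Answer: 6.4°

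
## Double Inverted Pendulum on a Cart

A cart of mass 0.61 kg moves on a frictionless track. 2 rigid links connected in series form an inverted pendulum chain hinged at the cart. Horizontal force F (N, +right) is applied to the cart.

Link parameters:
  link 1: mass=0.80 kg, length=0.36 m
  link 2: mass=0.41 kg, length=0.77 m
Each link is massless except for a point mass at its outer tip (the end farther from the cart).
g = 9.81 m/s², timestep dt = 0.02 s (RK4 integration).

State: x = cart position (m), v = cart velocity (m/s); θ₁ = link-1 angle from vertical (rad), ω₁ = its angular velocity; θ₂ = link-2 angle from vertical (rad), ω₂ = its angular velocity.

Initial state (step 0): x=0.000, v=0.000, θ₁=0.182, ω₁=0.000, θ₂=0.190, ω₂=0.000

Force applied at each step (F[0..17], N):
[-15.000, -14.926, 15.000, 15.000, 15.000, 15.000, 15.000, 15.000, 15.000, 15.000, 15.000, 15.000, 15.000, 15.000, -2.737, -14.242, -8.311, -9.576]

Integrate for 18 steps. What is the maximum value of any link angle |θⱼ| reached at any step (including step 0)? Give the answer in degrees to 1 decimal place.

Answer: 21.7°

Derivation:
apply F[0]=-15.000 → step 1: x=-0.005, v=-0.525, θ₁=0.197, ω₁=1.533, θ₂=0.190, ω₂=0.001
apply F[1]=-14.926 → step 2: x=-0.021, v=-1.032, θ₁=0.243, ω₁=3.028, θ₂=0.190, ω₂=-0.001
apply F[2]=+15.000 → step 3: x=-0.038, v=-0.666, θ₁=0.295, ω₁=2.221, θ₂=0.190, ω₂=-0.039
apply F[3]=+15.000 → step 4: x=-0.048, v=-0.335, θ₁=0.333, ω₁=1.562, θ₂=0.188, ω₂=-0.104
apply F[4]=+15.000 → step 5: x=-0.051, v=-0.027, θ₁=0.358, ω₁=1.004, θ₂=0.185, ω₂=-0.189
apply F[5]=+15.000 → step 6: x=-0.049, v=0.266, θ₁=0.373, ω₁=0.510, θ₂=0.181, ω₂=-0.289
apply F[6]=+15.000 → step 7: x=-0.041, v=0.553, θ₁=0.379, ω₁=0.048, θ₂=0.174, ω₂=-0.398
apply F[7]=+15.000 → step 8: x=-0.027, v=0.839, θ₁=0.375, ω₁=-0.410, θ₂=0.165, ω₂=-0.513
apply F[8]=+15.000 → step 9: x=-0.007, v=1.132, θ₁=0.362, ω₁=-0.892, θ₂=0.153, ω₂=-0.627
apply F[9]=+15.000 → step 10: x=0.019, v=1.438, θ₁=0.339, ω₁=-1.426, θ₂=0.140, ω₂=-0.735
apply F[10]=+15.000 → step 11: x=0.051, v=1.766, θ₁=0.305, ω₁=-2.049, θ₂=0.124, ω₂=-0.833
apply F[11]=+15.000 → step 12: x=0.089, v=2.126, θ₁=0.257, ω₁=-2.804, θ₂=0.106, ω₂=-0.910
apply F[12]=+15.000 → step 13: x=0.136, v=2.529, θ₁=0.191, ω₁=-3.740, θ₂=0.088, ω₂=-0.961
apply F[13]=+15.000 → step 14: x=0.191, v=2.983, θ₁=0.105, ω₁=-4.892, θ₂=0.068, ω₂=-0.979
apply F[14]=-2.737 → step 15: x=0.250, v=2.891, θ₁=0.011, ω₁=-4.606, θ₂=0.049, ω₂=-0.979
apply F[15]=-14.242 → step 16: x=0.303, v=2.431, θ₁=-0.069, ω₁=-3.355, θ₂=0.029, ω₂=-0.965
apply F[16]=-8.311 → step 17: x=0.349, v=2.188, θ₁=-0.130, ω₁=-2.762, θ₂=0.010, ω₂=-0.931
apply F[17]=-9.576 → step 18: x=0.390, v=1.931, θ₁=-0.179, ω₁=-2.178, θ₂=-0.008, ω₂=-0.874
Max |angle| over trajectory = 0.379 rad = 21.7°.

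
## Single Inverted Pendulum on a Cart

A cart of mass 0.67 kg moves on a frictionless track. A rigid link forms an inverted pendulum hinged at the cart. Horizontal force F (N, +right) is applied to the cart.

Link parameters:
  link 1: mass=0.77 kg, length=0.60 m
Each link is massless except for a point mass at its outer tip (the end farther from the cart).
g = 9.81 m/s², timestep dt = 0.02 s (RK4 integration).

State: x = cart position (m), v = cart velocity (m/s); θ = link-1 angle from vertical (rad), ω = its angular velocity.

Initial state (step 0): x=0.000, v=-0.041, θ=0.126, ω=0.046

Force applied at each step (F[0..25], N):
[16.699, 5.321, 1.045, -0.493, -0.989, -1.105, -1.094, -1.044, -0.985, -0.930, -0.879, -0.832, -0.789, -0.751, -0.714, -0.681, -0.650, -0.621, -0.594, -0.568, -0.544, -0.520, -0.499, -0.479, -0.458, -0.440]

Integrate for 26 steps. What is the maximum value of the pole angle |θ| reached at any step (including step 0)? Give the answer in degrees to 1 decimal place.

Answer: 7.2°

Derivation:
apply F[0]=+16.699 → step 1: x=0.004, v=0.422, θ=0.120, ω=-0.679
apply F[1]=+5.321 → step 2: x=0.014, v=0.555, θ=0.104, ω=-0.862
apply F[2]=+1.045 → step 3: x=0.025, v=0.565, θ=0.087, ω=-0.849
apply F[3]=-0.493 → step 4: x=0.036, v=0.534, θ=0.071, ω=-0.770
apply F[4]=-0.989 → step 5: x=0.046, v=0.491, θ=0.057, ω=-0.678
apply F[5]=-1.105 → step 6: x=0.055, v=0.447, θ=0.044, ω=-0.588
apply F[6]=-1.094 → step 7: x=0.064, v=0.406, θ=0.033, ω=-0.508
apply F[7]=-1.044 → step 8: x=0.072, v=0.368, θ=0.024, ω=-0.436
apply F[8]=-0.985 → step 9: x=0.079, v=0.335, θ=0.015, ω=-0.374
apply F[9]=-0.930 → step 10: x=0.085, v=0.304, θ=0.009, ω=-0.319
apply F[10]=-0.879 → step 11: x=0.091, v=0.277, θ=0.003, ω=-0.271
apply F[11]=-0.832 → step 12: x=0.096, v=0.252, θ=-0.002, ω=-0.230
apply F[12]=-0.789 → step 13: x=0.101, v=0.229, θ=-0.007, ω=-0.194
apply F[13]=-0.751 → step 14: x=0.105, v=0.209, θ=-0.010, ω=-0.162
apply F[14]=-0.714 → step 15: x=0.109, v=0.190, θ=-0.013, ω=-0.135
apply F[15]=-0.681 → step 16: x=0.113, v=0.173, θ=-0.016, ω=-0.111
apply F[16]=-0.650 → step 17: x=0.116, v=0.157, θ=-0.018, ω=-0.091
apply F[17]=-0.621 → step 18: x=0.119, v=0.143, θ=-0.019, ω=-0.073
apply F[18]=-0.594 → step 19: x=0.122, v=0.130, θ=-0.021, ω=-0.057
apply F[19]=-0.568 → step 20: x=0.124, v=0.118, θ=-0.022, ω=-0.044
apply F[20]=-0.544 → step 21: x=0.127, v=0.106, θ=-0.022, ω=-0.032
apply F[21]=-0.520 → step 22: x=0.129, v=0.096, θ=-0.023, ω=-0.022
apply F[22]=-0.499 → step 23: x=0.130, v=0.086, θ=-0.023, ω=-0.014
apply F[23]=-0.479 → step 24: x=0.132, v=0.077, θ=-0.023, ω=-0.006
apply F[24]=-0.458 → step 25: x=0.134, v=0.069, θ=-0.024, ω=-0.000
apply F[25]=-0.440 → step 26: x=0.135, v=0.061, θ=-0.023, ω=0.005
Max |angle| over trajectory = 0.126 rad = 7.2°.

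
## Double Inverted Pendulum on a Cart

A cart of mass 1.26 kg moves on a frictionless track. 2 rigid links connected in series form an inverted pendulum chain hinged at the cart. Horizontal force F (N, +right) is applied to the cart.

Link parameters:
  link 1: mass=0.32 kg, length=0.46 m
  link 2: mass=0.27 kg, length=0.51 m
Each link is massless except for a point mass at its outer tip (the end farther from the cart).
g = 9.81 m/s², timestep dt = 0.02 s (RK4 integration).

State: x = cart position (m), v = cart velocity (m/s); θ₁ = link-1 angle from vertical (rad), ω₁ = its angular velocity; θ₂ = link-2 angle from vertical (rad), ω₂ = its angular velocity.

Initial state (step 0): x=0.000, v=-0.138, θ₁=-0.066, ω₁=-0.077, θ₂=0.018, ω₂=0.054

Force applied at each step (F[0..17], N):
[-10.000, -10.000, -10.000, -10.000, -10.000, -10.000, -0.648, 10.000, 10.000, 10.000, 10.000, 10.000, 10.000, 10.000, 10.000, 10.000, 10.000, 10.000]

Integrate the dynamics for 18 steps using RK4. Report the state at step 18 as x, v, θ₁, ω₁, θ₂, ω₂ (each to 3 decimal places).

Answer: x=-0.156, v=0.492, θ₁=0.175, ω₁=-0.509, θ₂=0.059, ω₂=-0.411

Derivation:
apply F[0]=-10.000 → step 1: x=-0.004, v=-0.290, θ₁=-0.065, ω₁=0.194, θ₂=0.020, ω₂=0.116
apply F[1]=-10.000 → step 2: x=-0.012, v=-0.443, θ₁=-0.058, ω₁=0.468, θ₂=0.023, ω₂=0.177
apply F[2]=-10.000 → step 3: x=-0.022, v=-0.597, θ₁=-0.046, ω₁=0.752, θ₂=0.027, ω₂=0.233
apply F[3]=-10.000 → step 4: x=-0.036, v=-0.752, θ₁=-0.028, ω₁=1.050, θ₂=0.032, ω₂=0.280
apply F[4]=-10.000 → step 5: x=-0.052, v=-0.910, θ₁=-0.004, ω₁=1.367, θ₂=0.038, ω₂=0.314
apply F[5]=-10.000 → step 6: x=-0.072, v=-1.069, θ₁=0.027, ω₁=1.709, θ₂=0.044, ω₂=0.333
apply F[6]=-0.648 → step 7: x=-0.093, v=-1.083, θ₁=0.061, ω₁=1.757, θ₂=0.051, ω₂=0.335
apply F[7]=+10.000 → step 8: x=-0.114, v=-0.931, θ₁=0.094, ω₁=1.468, θ₂=0.058, ω₂=0.319
apply F[8]=+10.000 → step 9: x=-0.131, v=-0.782, θ₁=0.120, ω₁=1.209, θ₂=0.064, ω₂=0.287
apply F[9]=+10.000 → step 10: x=-0.145, v=-0.636, θ₁=0.142, ω₁=0.973, θ₂=0.069, ω₂=0.239
apply F[10]=+10.000 → step 11: x=-0.156, v=-0.492, θ₁=0.159, ω₁=0.758, θ₂=0.073, ω₂=0.179
apply F[11]=+10.000 → step 12: x=-0.165, v=-0.349, θ₁=0.173, ω₁=0.559, θ₂=0.076, ω₂=0.109
apply F[12]=+10.000 → step 13: x=-0.170, v=-0.208, θ₁=0.182, ω₁=0.372, θ₂=0.078, ω₂=0.032
apply F[13]=+10.000 → step 14: x=-0.173, v=-0.068, θ₁=0.187, ω₁=0.193, θ₂=0.077, ω₂=-0.052
apply F[14]=+10.000 → step 15: x=-0.173, v=0.072, θ₁=0.190, ω₁=0.019, θ₂=0.075, ω₂=-0.140
apply F[15]=+10.000 → step 16: x=-0.170, v=0.211, θ₁=0.188, ω₁=-0.154, θ₂=0.072, ω₂=-0.230
apply F[16]=+10.000 → step 17: x=-0.164, v=0.351, θ₁=0.183, ω₁=-0.329, θ₂=0.066, ω₂=-0.321
apply F[17]=+10.000 → step 18: x=-0.156, v=0.492, θ₁=0.175, ω₁=-0.509, θ₂=0.059, ω₂=-0.411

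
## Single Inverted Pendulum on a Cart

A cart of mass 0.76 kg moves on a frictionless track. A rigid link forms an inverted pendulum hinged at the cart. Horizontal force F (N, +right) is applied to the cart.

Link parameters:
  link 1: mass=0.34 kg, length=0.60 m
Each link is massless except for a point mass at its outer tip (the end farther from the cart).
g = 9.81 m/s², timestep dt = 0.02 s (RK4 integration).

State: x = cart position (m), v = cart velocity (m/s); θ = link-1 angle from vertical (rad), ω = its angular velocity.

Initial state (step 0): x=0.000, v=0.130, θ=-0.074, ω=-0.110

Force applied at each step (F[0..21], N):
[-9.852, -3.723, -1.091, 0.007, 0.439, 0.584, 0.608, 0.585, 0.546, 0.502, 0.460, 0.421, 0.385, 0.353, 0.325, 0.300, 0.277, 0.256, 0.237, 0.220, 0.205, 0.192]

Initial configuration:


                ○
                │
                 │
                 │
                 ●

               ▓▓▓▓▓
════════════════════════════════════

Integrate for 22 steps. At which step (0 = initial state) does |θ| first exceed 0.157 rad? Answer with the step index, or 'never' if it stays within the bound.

Answer: never

Derivation:
apply F[0]=-9.852 → step 1: x=0.000, v=-0.122, θ=-0.072, ω=0.285
apply F[1]=-3.723 → step 2: x=-0.003, v=-0.214, θ=-0.065, ω=0.415
apply F[2]=-1.091 → step 3: x=-0.008, v=-0.237, θ=-0.057, ω=0.434
apply F[3]=+0.007 → step 4: x=-0.012, v=-0.233, θ=-0.048, ω=0.409
apply F[4]=+0.439 → step 5: x=-0.017, v=-0.217, θ=-0.041, ω=0.369
apply F[5]=+0.584 → step 6: x=-0.021, v=-0.199, θ=-0.034, ω=0.326
apply F[6]=+0.608 → step 7: x=-0.025, v=-0.180, θ=-0.028, ω=0.285
apply F[7]=+0.585 → step 8: x=-0.028, v=-0.162, θ=-0.022, ω=0.248
apply F[8]=+0.546 → step 9: x=-0.031, v=-0.146, θ=-0.018, ω=0.214
apply F[9]=+0.502 → step 10: x=-0.034, v=-0.132, θ=-0.014, ω=0.185
apply F[10]=+0.460 → step 11: x=-0.037, v=-0.119, θ=-0.010, ω=0.159
apply F[11]=+0.421 → step 12: x=-0.039, v=-0.107, θ=-0.007, ω=0.136
apply F[12]=+0.385 → step 13: x=-0.041, v=-0.096, θ=-0.005, ω=0.117
apply F[13]=+0.353 → step 14: x=-0.043, v=-0.087, θ=-0.003, ω=0.100
apply F[14]=+0.325 → step 15: x=-0.044, v=-0.078, θ=-0.001, ω=0.085
apply F[15]=+0.300 → step 16: x=-0.046, v=-0.070, θ=0.001, ω=0.072
apply F[16]=+0.277 → step 17: x=-0.047, v=-0.063, θ=0.002, ω=0.060
apply F[17]=+0.256 → step 18: x=-0.048, v=-0.056, θ=0.003, ω=0.050
apply F[18]=+0.237 → step 19: x=-0.050, v=-0.050, θ=0.004, ω=0.042
apply F[19]=+0.220 → step 20: x=-0.051, v=-0.045, θ=0.005, ω=0.034
apply F[20]=+0.205 → step 21: x=-0.051, v=-0.040, θ=0.006, ω=0.028
apply F[21]=+0.192 → step 22: x=-0.052, v=-0.036, θ=0.006, ω=0.022
max |θ| = 0.074 ≤ 0.157 over all 23 states.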